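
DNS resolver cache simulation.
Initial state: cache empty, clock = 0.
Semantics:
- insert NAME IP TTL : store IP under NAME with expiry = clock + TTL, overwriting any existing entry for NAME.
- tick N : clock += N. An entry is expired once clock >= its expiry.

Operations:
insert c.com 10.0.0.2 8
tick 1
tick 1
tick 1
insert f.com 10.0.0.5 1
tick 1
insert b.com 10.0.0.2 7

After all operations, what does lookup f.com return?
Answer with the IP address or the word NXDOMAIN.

Op 1: insert c.com -> 10.0.0.2 (expiry=0+8=8). clock=0
Op 2: tick 1 -> clock=1.
Op 3: tick 1 -> clock=2.
Op 4: tick 1 -> clock=3.
Op 5: insert f.com -> 10.0.0.5 (expiry=3+1=4). clock=3
Op 6: tick 1 -> clock=4. purged={f.com}
Op 7: insert b.com -> 10.0.0.2 (expiry=4+7=11). clock=4
lookup f.com: not in cache (expired or never inserted)

Answer: NXDOMAIN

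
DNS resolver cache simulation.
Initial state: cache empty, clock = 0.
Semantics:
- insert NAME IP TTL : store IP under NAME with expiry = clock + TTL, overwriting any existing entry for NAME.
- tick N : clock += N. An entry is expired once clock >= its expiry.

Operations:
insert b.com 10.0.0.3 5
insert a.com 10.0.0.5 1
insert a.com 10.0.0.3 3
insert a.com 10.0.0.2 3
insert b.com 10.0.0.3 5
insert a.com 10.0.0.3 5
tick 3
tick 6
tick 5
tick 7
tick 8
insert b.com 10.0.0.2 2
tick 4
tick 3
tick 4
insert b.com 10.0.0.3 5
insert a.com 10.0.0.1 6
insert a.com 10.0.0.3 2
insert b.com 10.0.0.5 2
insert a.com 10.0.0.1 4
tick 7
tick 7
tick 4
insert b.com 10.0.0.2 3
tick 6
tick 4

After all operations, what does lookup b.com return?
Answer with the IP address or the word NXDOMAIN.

Op 1: insert b.com -> 10.0.0.3 (expiry=0+5=5). clock=0
Op 2: insert a.com -> 10.0.0.5 (expiry=0+1=1). clock=0
Op 3: insert a.com -> 10.0.0.3 (expiry=0+3=3). clock=0
Op 4: insert a.com -> 10.0.0.2 (expiry=0+3=3). clock=0
Op 5: insert b.com -> 10.0.0.3 (expiry=0+5=5). clock=0
Op 6: insert a.com -> 10.0.0.3 (expiry=0+5=5). clock=0
Op 7: tick 3 -> clock=3.
Op 8: tick 6 -> clock=9. purged={a.com,b.com}
Op 9: tick 5 -> clock=14.
Op 10: tick 7 -> clock=21.
Op 11: tick 8 -> clock=29.
Op 12: insert b.com -> 10.0.0.2 (expiry=29+2=31). clock=29
Op 13: tick 4 -> clock=33. purged={b.com}
Op 14: tick 3 -> clock=36.
Op 15: tick 4 -> clock=40.
Op 16: insert b.com -> 10.0.0.3 (expiry=40+5=45). clock=40
Op 17: insert a.com -> 10.0.0.1 (expiry=40+6=46). clock=40
Op 18: insert a.com -> 10.0.0.3 (expiry=40+2=42). clock=40
Op 19: insert b.com -> 10.0.0.5 (expiry=40+2=42). clock=40
Op 20: insert a.com -> 10.0.0.1 (expiry=40+4=44). clock=40
Op 21: tick 7 -> clock=47. purged={a.com,b.com}
Op 22: tick 7 -> clock=54.
Op 23: tick 4 -> clock=58.
Op 24: insert b.com -> 10.0.0.2 (expiry=58+3=61). clock=58
Op 25: tick 6 -> clock=64. purged={b.com}
Op 26: tick 4 -> clock=68.
lookup b.com: not in cache (expired or never inserted)

Answer: NXDOMAIN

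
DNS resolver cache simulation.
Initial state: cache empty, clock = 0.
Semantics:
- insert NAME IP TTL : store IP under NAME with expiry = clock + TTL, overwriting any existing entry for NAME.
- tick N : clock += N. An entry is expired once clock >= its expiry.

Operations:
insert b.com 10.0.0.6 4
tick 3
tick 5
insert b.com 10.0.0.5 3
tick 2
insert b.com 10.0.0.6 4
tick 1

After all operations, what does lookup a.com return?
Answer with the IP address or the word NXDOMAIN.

Answer: NXDOMAIN

Derivation:
Op 1: insert b.com -> 10.0.0.6 (expiry=0+4=4). clock=0
Op 2: tick 3 -> clock=3.
Op 3: tick 5 -> clock=8. purged={b.com}
Op 4: insert b.com -> 10.0.0.5 (expiry=8+3=11). clock=8
Op 5: tick 2 -> clock=10.
Op 6: insert b.com -> 10.0.0.6 (expiry=10+4=14). clock=10
Op 7: tick 1 -> clock=11.
lookup a.com: not in cache (expired or never inserted)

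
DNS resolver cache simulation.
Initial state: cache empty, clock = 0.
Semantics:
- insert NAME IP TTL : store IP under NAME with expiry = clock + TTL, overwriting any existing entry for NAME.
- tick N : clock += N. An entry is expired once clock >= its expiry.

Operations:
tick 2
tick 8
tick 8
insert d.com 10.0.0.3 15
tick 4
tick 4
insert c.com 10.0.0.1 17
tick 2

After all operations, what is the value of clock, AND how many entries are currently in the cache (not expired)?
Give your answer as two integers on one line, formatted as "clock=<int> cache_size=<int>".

Answer: clock=28 cache_size=2

Derivation:
Op 1: tick 2 -> clock=2.
Op 2: tick 8 -> clock=10.
Op 3: tick 8 -> clock=18.
Op 4: insert d.com -> 10.0.0.3 (expiry=18+15=33). clock=18
Op 5: tick 4 -> clock=22.
Op 6: tick 4 -> clock=26.
Op 7: insert c.com -> 10.0.0.1 (expiry=26+17=43). clock=26
Op 8: tick 2 -> clock=28.
Final clock = 28
Final cache (unexpired): {c.com,d.com} -> size=2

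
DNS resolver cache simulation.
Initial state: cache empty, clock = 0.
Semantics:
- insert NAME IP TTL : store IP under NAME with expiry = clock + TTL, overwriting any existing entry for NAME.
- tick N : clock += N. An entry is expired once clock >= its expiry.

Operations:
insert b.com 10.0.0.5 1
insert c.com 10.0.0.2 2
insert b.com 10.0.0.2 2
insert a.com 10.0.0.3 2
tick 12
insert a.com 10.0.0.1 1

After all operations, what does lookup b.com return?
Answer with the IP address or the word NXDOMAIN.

Answer: NXDOMAIN

Derivation:
Op 1: insert b.com -> 10.0.0.5 (expiry=0+1=1). clock=0
Op 2: insert c.com -> 10.0.0.2 (expiry=0+2=2). clock=0
Op 3: insert b.com -> 10.0.0.2 (expiry=0+2=2). clock=0
Op 4: insert a.com -> 10.0.0.3 (expiry=0+2=2). clock=0
Op 5: tick 12 -> clock=12. purged={a.com,b.com,c.com}
Op 6: insert a.com -> 10.0.0.1 (expiry=12+1=13). clock=12
lookup b.com: not in cache (expired or never inserted)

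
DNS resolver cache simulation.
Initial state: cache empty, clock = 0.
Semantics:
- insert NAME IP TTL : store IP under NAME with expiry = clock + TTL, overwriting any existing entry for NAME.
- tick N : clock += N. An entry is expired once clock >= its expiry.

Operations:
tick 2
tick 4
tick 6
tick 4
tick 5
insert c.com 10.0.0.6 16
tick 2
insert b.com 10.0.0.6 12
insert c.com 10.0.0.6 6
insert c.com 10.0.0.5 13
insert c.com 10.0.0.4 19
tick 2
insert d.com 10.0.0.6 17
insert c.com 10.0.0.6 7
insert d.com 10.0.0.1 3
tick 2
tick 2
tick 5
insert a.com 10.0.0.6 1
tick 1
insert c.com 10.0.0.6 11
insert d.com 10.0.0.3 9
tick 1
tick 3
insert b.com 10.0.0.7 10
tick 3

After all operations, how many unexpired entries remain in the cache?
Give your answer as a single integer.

Answer: 3

Derivation:
Op 1: tick 2 -> clock=2.
Op 2: tick 4 -> clock=6.
Op 3: tick 6 -> clock=12.
Op 4: tick 4 -> clock=16.
Op 5: tick 5 -> clock=21.
Op 6: insert c.com -> 10.0.0.6 (expiry=21+16=37). clock=21
Op 7: tick 2 -> clock=23.
Op 8: insert b.com -> 10.0.0.6 (expiry=23+12=35). clock=23
Op 9: insert c.com -> 10.0.0.6 (expiry=23+6=29). clock=23
Op 10: insert c.com -> 10.0.0.5 (expiry=23+13=36). clock=23
Op 11: insert c.com -> 10.0.0.4 (expiry=23+19=42). clock=23
Op 12: tick 2 -> clock=25.
Op 13: insert d.com -> 10.0.0.6 (expiry=25+17=42). clock=25
Op 14: insert c.com -> 10.0.0.6 (expiry=25+7=32). clock=25
Op 15: insert d.com -> 10.0.0.1 (expiry=25+3=28). clock=25
Op 16: tick 2 -> clock=27.
Op 17: tick 2 -> clock=29. purged={d.com}
Op 18: tick 5 -> clock=34. purged={c.com}
Op 19: insert a.com -> 10.0.0.6 (expiry=34+1=35). clock=34
Op 20: tick 1 -> clock=35. purged={a.com,b.com}
Op 21: insert c.com -> 10.0.0.6 (expiry=35+11=46). clock=35
Op 22: insert d.com -> 10.0.0.3 (expiry=35+9=44). clock=35
Op 23: tick 1 -> clock=36.
Op 24: tick 3 -> clock=39.
Op 25: insert b.com -> 10.0.0.7 (expiry=39+10=49). clock=39
Op 26: tick 3 -> clock=42.
Final cache (unexpired): {b.com,c.com,d.com} -> size=3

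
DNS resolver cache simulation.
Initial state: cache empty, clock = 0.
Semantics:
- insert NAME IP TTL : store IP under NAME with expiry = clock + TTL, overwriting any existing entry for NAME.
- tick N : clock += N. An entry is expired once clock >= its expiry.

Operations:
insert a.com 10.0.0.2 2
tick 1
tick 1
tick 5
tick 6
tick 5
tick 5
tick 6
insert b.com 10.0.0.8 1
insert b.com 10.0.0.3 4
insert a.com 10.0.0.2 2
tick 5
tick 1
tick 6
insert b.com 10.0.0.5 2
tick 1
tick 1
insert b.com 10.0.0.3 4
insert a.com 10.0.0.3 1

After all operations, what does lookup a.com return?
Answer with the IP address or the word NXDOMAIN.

Answer: 10.0.0.3

Derivation:
Op 1: insert a.com -> 10.0.0.2 (expiry=0+2=2). clock=0
Op 2: tick 1 -> clock=1.
Op 3: tick 1 -> clock=2. purged={a.com}
Op 4: tick 5 -> clock=7.
Op 5: tick 6 -> clock=13.
Op 6: tick 5 -> clock=18.
Op 7: tick 5 -> clock=23.
Op 8: tick 6 -> clock=29.
Op 9: insert b.com -> 10.0.0.8 (expiry=29+1=30). clock=29
Op 10: insert b.com -> 10.0.0.3 (expiry=29+4=33). clock=29
Op 11: insert a.com -> 10.0.0.2 (expiry=29+2=31). clock=29
Op 12: tick 5 -> clock=34. purged={a.com,b.com}
Op 13: tick 1 -> clock=35.
Op 14: tick 6 -> clock=41.
Op 15: insert b.com -> 10.0.0.5 (expiry=41+2=43). clock=41
Op 16: tick 1 -> clock=42.
Op 17: tick 1 -> clock=43. purged={b.com}
Op 18: insert b.com -> 10.0.0.3 (expiry=43+4=47). clock=43
Op 19: insert a.com -> 10.0.0.3 (expiry=43+1=44). clock=43
lookup a.com: present, ip=10.0.0.3 expiry=44 > clock=43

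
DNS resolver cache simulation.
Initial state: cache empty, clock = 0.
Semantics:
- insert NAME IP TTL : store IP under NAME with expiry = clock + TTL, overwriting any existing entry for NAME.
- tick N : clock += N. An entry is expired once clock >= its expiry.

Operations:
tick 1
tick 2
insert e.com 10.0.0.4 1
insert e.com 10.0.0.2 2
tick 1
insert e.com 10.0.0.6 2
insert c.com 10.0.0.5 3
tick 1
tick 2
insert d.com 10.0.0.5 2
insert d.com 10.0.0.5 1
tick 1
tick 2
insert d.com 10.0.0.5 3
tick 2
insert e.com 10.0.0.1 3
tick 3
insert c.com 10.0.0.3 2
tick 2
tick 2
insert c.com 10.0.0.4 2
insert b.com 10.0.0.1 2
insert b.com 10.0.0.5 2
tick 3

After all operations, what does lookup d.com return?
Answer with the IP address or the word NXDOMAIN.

Op 1: tick 1 -> clock=1.
Op 2: tick 2 -> clock=3.
Op 3: insert e.com -> 10.0.0.4 (expiry=3+1=4). clock=3
Op 4: insert e.com -> 10.0.0.2 (expiry=3+2=5). clock=3
Op 5: tick 1 -> clock=4.
Op 6: insert e.com -> 10.0.0.6 (expiry=4+2=6). clock=4
Op 7: insert c.com -> 10.0.0.5 (expiry=4+3=7). clock=4
Op 8: tick 1 -> clock=5.
Op 9: tick 2 -> clock=7. purged={c.com,e.com}
Op 10: insert d.com -> 10.0.0.5 (expiry=7+2=9). clock=7
Op 11: insert d.com -> 10.0.0.5 (expiry=7+1=8). clock=7
Op 12: tick 1 -> clock=8. purged={d.com}
Op 13: tick 2 -> clock=10.
Op 14: insert d.com -> 10.0.0.5 (expiry=10+3=13). clock=10
Op 15: tick 2 -> clock=12.
Op 16: insert e.com -> 10.0.0.1 (expiry=12+3=15). clock=12
Op 17: tick 3 -> clock=15. purged={d.com,e.com}
Op 18: insert c.com -> 10.0.0.3 (expiry=15+2=17). clock=15
Op 19: tick 2 -> clock=17. purged={c.com}
Op 20: tick 2 -> clock=19.
Op 21: insert c.com -> 10.0.0.4 (expiry=19+2=21). clock=19
Op 22: insert b.com -> 10.0.0.1 (expiry=19+2=21). clock=19
Op 23: insert b.com -> 10.0.0.5 (expiry=19+2=21). clock=19
Op 24: tick 3 -> clock=22. purged={b.com,c.com}
lookup d.com: not in cache (expired or never inserted)

Answer: NXDOMAIN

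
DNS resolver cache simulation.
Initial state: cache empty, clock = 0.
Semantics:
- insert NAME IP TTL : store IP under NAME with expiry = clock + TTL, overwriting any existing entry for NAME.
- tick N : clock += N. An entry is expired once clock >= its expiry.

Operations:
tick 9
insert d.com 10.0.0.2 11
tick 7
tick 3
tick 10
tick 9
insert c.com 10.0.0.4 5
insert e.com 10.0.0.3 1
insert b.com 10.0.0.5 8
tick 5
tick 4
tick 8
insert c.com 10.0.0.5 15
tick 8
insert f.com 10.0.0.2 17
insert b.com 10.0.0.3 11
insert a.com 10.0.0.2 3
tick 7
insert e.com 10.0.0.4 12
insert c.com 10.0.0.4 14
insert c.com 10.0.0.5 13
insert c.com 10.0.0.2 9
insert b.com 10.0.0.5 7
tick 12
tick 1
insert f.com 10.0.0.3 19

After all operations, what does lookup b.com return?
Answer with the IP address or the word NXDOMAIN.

Op 1: tick 9 -> clock=9.
Op 2: insert d.com -> 10.0.0.2 (expiry=9+11=20). clock=9
Op 3: tick 7 -> clock=16.
Op 4: tick 3 -> clock=19.
Op 5: tick 10 -> clock=29. purged={d.com}
Op 6: tick 9 -> clock=38.
Op 7: insert c.com -> 10.0.0.4 (expiry=38+5=43). clock=38
Op 8: insert e.com -> 10.0.0.3 (expiry=38+1=39). clock=38
Op 9: insert b.com -> 10.0.0.5 (expiry=38+8=46). clock=38
Op 10: tick 5 -> clock=43. purged={c.com,e.com}
Op 11: tick 4 -> clock=47. purged={b.com}
Op 12: tick 8 -> clock=55.
Op 13: insert c.com -> 10.0.0.5 (expiry=55+15=70). clock=55
Op 14: tick 8 -> clock=63.
Op 15: insert f.com -> 10.0.0.2 (expiry=63+17=80). clock=63
Op 16: insert b.com -> 10.0.0.3 (expiry=63+11=74). clock=63
Op 17: insert a.com -> 10.0.0.2 (expiry=63+3=66). clock=63
Op 18: tick 7 -> clock=70. purged={a.com,c.com}
Op 19: insert e.com -> 10.0.0.4 (expiry=70+12=82). clock=70
Op 20: insert c.com -> 10.0.0.4 (expiry=70+14=84). clock=70
Op 21: insert c.com -> 10.0.0.5 (expiry=70+13=83). clock=70
Op 22: insert c.com -> 10.0.0.2 (expiry=70+9=79). clock=70
Op 23: insert b.com -> 10.0.0.5 (expiry=70+7=77). clock=70
Op 24: tick 12 -> clock=82. purged={b.com,c.com,e.com,f.com}
Op 25: tick 1 -> clock=83.
Op 26: insert f.com -> 10.0.0.3 (expiry=83+19=102). clock=83
lookup b.com: not in cache (expired or never inserted)

Answer: NXDOMAIN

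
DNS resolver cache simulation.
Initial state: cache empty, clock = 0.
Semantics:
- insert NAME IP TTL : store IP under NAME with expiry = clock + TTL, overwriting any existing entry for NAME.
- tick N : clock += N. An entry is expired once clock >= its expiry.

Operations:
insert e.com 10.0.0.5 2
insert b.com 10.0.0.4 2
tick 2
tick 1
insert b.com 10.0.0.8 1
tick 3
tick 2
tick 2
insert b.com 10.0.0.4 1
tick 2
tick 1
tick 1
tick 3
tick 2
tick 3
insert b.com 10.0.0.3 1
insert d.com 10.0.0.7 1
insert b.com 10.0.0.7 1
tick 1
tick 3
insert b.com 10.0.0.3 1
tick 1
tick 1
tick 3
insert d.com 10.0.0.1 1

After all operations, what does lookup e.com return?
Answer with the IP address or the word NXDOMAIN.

Answer: NXDOMAIN

Derivation:
Op 1: insert e.com -> 10.0.0.5 (expiry=0+2=2). clock=0
Op 2: insert b.com -> 10.0.0.4 (expiry=0+2=2). clock=0
Op 3: tick 2 -> clock=2. purged={b.com,e.com}
Op 4: tick 1 -> clock=3.
Op 5: insert b.com -> 10.0.0.8 (expiry=3+1=4). clock=3
Op 6: tick 3 -> clock=6. purged={b.com}
Op 7: tick 2 -> clock=8.
Op 8: tick 2 -> clock=10.
Op 9: insert b.com -> 10.0.0.4 (expiry=10+1=11). clock=10
Op 10: tick 2 -> clock=12. purged={b.com}
Op 11: tick 1 -> clock=13.
Op 12: tick 1 -> clock=14.
Op 13: tick 3 -> clock=17.
Op 14: tick 2 -> clock=19.
Op 15: tick 3 -> clock=22.
Op 16: insert b.com -> 10.0.0.3 (expiry=22+1=23). clock=22
Op 17: insert d.com -> 10.0.0.7 (expiry=22+1=23). clock=22
Op 18: insert b.com -> 10.0.0.7 (expiry=22+1=23). clock=22
Op 19: tick 1 -> clock=23. purged={b.com,d.com}
Op 20: tick 3 -> clock=26.
Op 21: insert b.com -> 10.0.0.3 (expiry=26+1=27). clock=26
Op 22: tick 1 -> clock=27. purged={b.com}
Op 23: tick 1 -> clock=28.
Op 24: tick 3 -> clock=31.
Op 25: insert d.com -> 10.0.0.1 (expiry=31+1=32). clock=31
lookup e.com: not in cache (expired or never inserted)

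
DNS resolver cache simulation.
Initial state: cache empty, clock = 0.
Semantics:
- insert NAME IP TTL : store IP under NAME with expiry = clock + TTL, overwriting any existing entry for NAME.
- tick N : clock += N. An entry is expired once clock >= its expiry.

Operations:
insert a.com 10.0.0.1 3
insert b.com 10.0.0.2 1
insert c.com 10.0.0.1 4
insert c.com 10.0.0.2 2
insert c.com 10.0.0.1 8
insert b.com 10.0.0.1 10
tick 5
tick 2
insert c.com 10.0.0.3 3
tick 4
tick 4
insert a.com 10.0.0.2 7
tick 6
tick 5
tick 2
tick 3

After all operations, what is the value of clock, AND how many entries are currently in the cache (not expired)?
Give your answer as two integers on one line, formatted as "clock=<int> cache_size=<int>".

Answer: clock=31 cache_size=0

Derivation:
Op 1: insert a.com -> 10.0.0.1 (expiry=0+3=3). clock=0
Op 2: insert b.com -> 10.0.0.2 (expiry=0+1=1). clock=0
Op 3: insert c.com -> 10.0.0.1 (expiry=0+4=4). clock=0
Op 4: insert c.com -> 10.0.0.2 (expiry=0+2=2). clock=0
Op 5: insert c.com -> 10.0.0.1 (expiry=0+8=8). clock=0
Op 6: insert b.com -> 10.0.0.1 (expiry=0+10=10). clock=0
Op 7: tick 5 -> clock=5. purged={a.com}
Op 8: tick 2 -> clock=7.
Op 9: insert c.com -> 10.0.0.3 (expiry=7+3=10). clock=7
Op 10: tick 4 -> clock=11. purged={b.com,c.com}
Op 11: tick 4 -> clock=15.
Op 12: insert a.com -> 10.0.0.2 (expiry=15+7=22). clock=15
Op 13: tick 6 -> clock=21.
Op 14: tick 5 -> clock=26. purged={a.com}
Op 15: tick 2 -> clock=28.
Op 16: tick 3 -> clock=31.
Final clock = 31
Final cache (unexpired): {} -> size=0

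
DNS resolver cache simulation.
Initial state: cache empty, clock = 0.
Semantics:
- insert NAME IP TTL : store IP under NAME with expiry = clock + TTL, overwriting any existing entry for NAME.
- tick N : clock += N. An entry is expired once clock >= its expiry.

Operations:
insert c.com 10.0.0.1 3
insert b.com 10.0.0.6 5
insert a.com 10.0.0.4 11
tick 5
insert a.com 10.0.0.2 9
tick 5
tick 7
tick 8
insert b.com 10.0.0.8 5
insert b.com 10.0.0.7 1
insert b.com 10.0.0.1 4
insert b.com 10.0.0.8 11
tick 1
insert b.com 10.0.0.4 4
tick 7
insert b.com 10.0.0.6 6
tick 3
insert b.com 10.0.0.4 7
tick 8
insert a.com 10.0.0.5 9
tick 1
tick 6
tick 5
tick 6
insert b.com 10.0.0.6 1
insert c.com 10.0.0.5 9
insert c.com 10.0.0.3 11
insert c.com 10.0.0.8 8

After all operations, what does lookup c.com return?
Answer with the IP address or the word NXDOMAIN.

Op 1: insert c.com -> 10.0.0.1 (expiry=0+3=3). clock=0
Op 2: insert b.com -> 10.0.0.6 (expiry=0+5=5). clock=0
Op 3: insert a.com -> 10.0.0.4 (expiry=0+11=11). clock=0
Op 4: tick 5 -> clock=5. purged={b.com,c.com}
Op 5: insert a.com -> 10.0.0.2 (expiry=5+9=14). clock=5
Op 6: tick 5 -> clock=10.
Op 7: tick 7 -> clock=17. purged={a.com}
Op 8: tick 8 -> clock=25.
Op 9: insert b.com -> 10.0.0.8 (expiry=25+5=30). clock=25
Op 10: insert b.com -> 10.0.0.7 (expiry=25+1=26). clock=25
Op 11: insert b.com -> 10.0.0.1 (expiry=25+4=29). clock=25
Op 12: insert b.com -> 10.0.0.8 (expiry=25+11=36). clock=25
Op 13: tick 1 -> clock=26.
Op 14: insert b.com -> 10.0.0.4 (expiry=26+4=30). clock=26
Op 15: tick 7 -> clock=33. purged={b.com}
Op 16: insert b.com -> 10.0.0.6 (expiry=33+6=39). clock=33
Op 17: tick 3 -> clock=36.
Op 18: insert b.com -> 10.0.0.4 (expiry=36+7=43). clock=36
Op 19: tick 8 -> clock=44. purged={b.com}
Op 20: insert a.com -> 10.0.0.5 (expiry=44+9=53). clock=44
Op 21: tick 1 -> clock=45.
Op 22: tick 6 -> clock=51.
Op 23: tick 5 -> clock=56. purged={a.com}
Op 24: tick 6 -> clock=62.
Op 25: insert b.com -> 10.0.0.6 (expiry=62+1=63). clock=62
Op 26: insert c.com -> 10.0.0.5 (expiry=62+9=71). clock=62
Op 27: insert c.com -> 10.0.0.3 (expiry=62+11=73). clock=62
Op 28: insert c.com -> 10.0.0.8 (expiry=62+8=70). clock=62
lookup c.com: present, ip=10.0.0.8 expiry=70 > clock=62

Answer: 10.0.0.8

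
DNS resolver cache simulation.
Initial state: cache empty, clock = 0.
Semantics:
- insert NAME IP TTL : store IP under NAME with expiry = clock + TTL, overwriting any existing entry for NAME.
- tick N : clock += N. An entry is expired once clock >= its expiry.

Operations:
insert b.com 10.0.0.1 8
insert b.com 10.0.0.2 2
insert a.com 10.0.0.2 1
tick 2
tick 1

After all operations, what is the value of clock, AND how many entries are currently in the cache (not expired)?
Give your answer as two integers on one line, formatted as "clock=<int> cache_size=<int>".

Op 1: insert b.com -> 10.0.0.1 (expiry=0+8=8). clock=0
Op 2: insert b.com -> 10.0.0.2 (expiry=0+2=2). clock=0
Op 3: insert a.com -> 10.0.0.2 (expiry=0+1=1). clock=0
Op 4: tick 2 -> clock=2. purged={a.com,b.com}
Op 5: tick 1 -> clock=3.
Final clock = 3
Final cache (unexpired): {} -> size=0

Answer: clock=3 cache_size=0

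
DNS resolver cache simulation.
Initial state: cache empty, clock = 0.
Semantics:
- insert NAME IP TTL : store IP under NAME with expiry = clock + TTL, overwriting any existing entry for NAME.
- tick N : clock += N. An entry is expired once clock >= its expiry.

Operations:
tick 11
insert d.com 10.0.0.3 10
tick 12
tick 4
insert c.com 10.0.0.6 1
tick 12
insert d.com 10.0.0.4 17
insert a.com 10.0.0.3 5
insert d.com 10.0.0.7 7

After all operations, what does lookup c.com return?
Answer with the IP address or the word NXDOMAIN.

Op 1: tick 11 -> clock=11.
Op 2: insert d.com -> 10.0.0.3 (expiry=11+10=21). clock=11
Op 3: tick 12 -> clock=23. purged={d.com}
Op 4: tick 4 -> clock=27.
Op 5: insert c.com -> 10.0.0.6 (expiry=27+1=28). clock=27
Op 6: tick 12 -> clock=39. purged={c.com}
Op 7: insert d.com -> 10.0.0.4 (expiry=39+17=56). clock=39
Op 8: insert a.com -> 10.0.0.3 (expiry=39+5=44). clock=39
Op 9: insert d.com -> 10.0.0.7 (expiry=39+7=46). clock=39
lookup c.com: not in cache (expired or never inserted)

Answer: NXDOMAIN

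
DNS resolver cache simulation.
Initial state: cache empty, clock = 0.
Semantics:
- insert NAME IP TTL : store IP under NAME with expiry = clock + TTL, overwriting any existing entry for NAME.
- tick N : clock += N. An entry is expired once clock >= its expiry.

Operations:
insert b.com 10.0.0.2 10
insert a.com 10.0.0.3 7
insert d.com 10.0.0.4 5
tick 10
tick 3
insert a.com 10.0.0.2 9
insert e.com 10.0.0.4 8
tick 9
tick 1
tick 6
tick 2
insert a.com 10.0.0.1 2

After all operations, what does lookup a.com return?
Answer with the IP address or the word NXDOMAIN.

Op 1: insert b.com -> 10.0.0.2 (expiry=0+10=10). clock=0
Op 2: insert a.com -> 10.0.0.3 (expiry=0+7=7). clock=0
Op 3: insert d.com -> 10.0.0.4 (expiry=0+5=5). clock=0
Op 4: tick 10 -> clock=10. purged={a.com,b.com,d.com}
Op 5: tick 3 -> clock=13.
Op 6: insert a.com -> 10.0.0.2 (expiry=13+9=22). clock=13
Op 7: insert e.com -> 10.0.0.4 (expiry=13+8=21). clock=13
Op 8: tick 9 -> clock=22. purged={a.com,e.com}
Op 9: tick 1 -> clock=23.
Op 10: tick 6 -> clock=29.
Op 11: tick 2 -> clock=31.
Op 12: insert a.com -> 10.0.0.1 (expiry=31+2=33). clock=31
lookup a.com: present, ip=10.0.0.1 expiry=33 > clock=31

Answer: 10.0.0.1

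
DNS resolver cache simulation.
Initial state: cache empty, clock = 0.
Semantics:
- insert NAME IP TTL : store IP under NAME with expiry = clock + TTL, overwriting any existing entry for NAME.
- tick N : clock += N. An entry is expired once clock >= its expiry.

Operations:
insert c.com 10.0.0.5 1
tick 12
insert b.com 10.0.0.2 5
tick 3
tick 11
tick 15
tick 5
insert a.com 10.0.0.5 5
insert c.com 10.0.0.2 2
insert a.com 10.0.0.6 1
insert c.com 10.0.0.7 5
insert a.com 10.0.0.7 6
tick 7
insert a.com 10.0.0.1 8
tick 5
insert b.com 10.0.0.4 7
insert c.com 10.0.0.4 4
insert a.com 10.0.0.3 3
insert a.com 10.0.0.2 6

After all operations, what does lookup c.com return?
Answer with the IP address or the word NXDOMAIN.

Op 1: insert c.com -> 10.0.0.5 (expiry=0+1=1). clock=0
Op 2: tick 12 -> clock=12. purged={c.com}
Op 3: insert b.com -> 10.0.0.2 (expiry=12+5=17). clock=12
Op 4: tick 3 -> clock=15.
Op 5: tick 11 -> clock=26. purged={b.com}
Op 6: tick 15 -> clock=41.
Op 7: tick 5 -> clock=46.
Op 8: insert a.com -> 10.0.0.5 (expiry=46+5=51). clock=46
Op 9: insert c.com -> 10.0.0.2 (expiry=46+2=48). clock=46
Op 10: insert a.com -> 10.0.0.6 (expiry=46+1=47). clock=46
Op 11: insert c.com -> 10.0.0.7 (expiry=46+5=51). clock=46
Op 12: insert a.com -> 10.0.0.7 (expiry=46+6=52). clock=46
Op 13: tick 7 -> clock=53. purged={a.com,c.com}
Op 14: insert a.com -> 10.0.0.1 (expiry=53+8=61). clock=53
Op 15: tick 5 -> clock=58.
Op 16: insert b.com -> 10.0.0.4 (expiry=58+7=65). clock=58
Op 17: insert c.com -> 10.0.0.4 (expiry=58+4=62). clock=58
Op 18: insert a.com -> 10.0.0.3 (expiry=58+3=61). clock=58
Op 19: insert a.com -> 10.0.0.2 (expiry=58+6=64). clock=58
lookup c.com: present, ip=10.0.0.4 expiry=62 > clock=58

Answer: 10.0.0.4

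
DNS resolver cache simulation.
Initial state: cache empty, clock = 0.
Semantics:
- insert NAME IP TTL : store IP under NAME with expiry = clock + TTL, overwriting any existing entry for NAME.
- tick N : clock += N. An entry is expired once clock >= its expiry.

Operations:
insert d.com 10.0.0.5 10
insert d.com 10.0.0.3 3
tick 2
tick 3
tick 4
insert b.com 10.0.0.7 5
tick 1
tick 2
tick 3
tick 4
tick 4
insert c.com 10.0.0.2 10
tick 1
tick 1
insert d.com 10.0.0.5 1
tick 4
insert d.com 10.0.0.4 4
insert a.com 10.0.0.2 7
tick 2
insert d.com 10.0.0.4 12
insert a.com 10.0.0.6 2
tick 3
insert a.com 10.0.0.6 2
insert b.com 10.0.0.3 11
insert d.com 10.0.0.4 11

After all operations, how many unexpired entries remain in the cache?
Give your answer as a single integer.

Op 1: insert d.com -> 10.0.0.5 (expiry=0+10=10). clock=0
Op 2: insert d.com -> 10.0.0.3 (expiry=0+3=3). clock=0
Op 3: tick 2 -> clock=2.
Op 4: tick 3 -> clock=5. purged={d.com}
Op 5: tick 4 -> clock=9.
Op 6: insert b.com -> 10.0.0.7 (expiry=9+5=14). clock=9
Op 7: tick 1 -> clock=10.
Op 8: tick 2 -> clock=12.
Op 9: tick 3 -> clock=15. purged={b.com}
Op 10: tick 4 -> clock=19.
Op 11: tick 4 -> clock=23.
Op 12: insert c.com -> 10.0.0.2 (expiry=23+10=33). clock=23
Op 13: tick 1 -> clock=24.
Op 14: tick 1 -> clock=25.
Op 15: insert d.com -> 10.0.0.5 (expiry=25+1=26). clock=25
Op 16: tick 4 -> clock=29. purged={d.com}
Op 17: insert d.com -> 10.0.0.4 (expiry=29+4=33). clock=29
Op 18: insert a.com -> 10.0.0.2 (expiry=29+7=36). clock=29
Op 19: tick 2 -> clock=31.
Op 20: insert d.com -> 10.0.0.4 (expiry=31+12=43). clock=31
Op 21: insert a.com -> 10.0.0.6 (expiry=31+2=33). clock=31
Op 22: tick 3 -> clock=34. purged={a.com,c.com}
Op 23: insert a.com -> 10.0.0.6 (expiry=34+2=36). clock=34
Op 24: insert b.com -> 10.0.0.3 (expiry=34+11=45). clock=34
Op 25: insert d.com -> 10.0.0.4 (expiry=34+11=45). clock=34
Final cache (unexpired): {a.com,b.com,d.com} -> size=3

Answer: 3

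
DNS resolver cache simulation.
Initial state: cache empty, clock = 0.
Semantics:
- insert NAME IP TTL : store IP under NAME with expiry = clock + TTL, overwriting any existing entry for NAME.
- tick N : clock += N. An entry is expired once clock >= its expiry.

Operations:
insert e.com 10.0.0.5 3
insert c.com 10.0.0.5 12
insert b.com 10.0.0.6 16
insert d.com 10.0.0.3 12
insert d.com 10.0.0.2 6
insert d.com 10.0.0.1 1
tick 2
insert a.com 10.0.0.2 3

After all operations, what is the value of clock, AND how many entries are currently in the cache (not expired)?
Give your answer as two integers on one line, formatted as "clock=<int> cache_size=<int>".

Answer: clock=2 cache_size=4

Derivation:
Op 1: insert e.com -> 10.0.0.5 (expiry=0+3=3). clock=0
Op 2: insert c.com -> 10.0.0.5 (expiry=0+12=12). clock=0
Op 3: insert b.com -> 10.0.0.6 (expiry=0+16=16). clock=0
Op 4: insert d.com -> 10.0.0.3 (expiry=0+12=12). clock=0
Op 5: insert d.com -> 10.0.0.2 (expiry=0+6=6). clock=0
Op 6: insert d.com -> 10.0.0.1 (expiry=0+1=1). clock=0
Op 7: tick 2 -> clock=2. purged={d.com}
Op 8: insert a.com -> 10.0.0.2 (expiry=2+3=5). clock=2
Final clock = 2
Final cache (unexpired): {a.com,b.com,c.com,e.com} -> size=4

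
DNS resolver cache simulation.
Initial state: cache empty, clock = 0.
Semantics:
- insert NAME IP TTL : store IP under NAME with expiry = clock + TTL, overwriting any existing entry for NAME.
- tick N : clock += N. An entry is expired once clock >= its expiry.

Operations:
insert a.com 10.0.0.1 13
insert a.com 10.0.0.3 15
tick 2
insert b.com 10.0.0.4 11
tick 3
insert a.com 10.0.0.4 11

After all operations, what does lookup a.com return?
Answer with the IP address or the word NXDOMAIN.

Answer: 10.0.0.4

Derivation:
Op 1: insert a.com -> 10.0.0.1 (expiry=0+13=13). clock=0
Op 2: insert a.com -> 10.0.0.3 (expiry=0+15=15). clock=0
Op 3: tick 2 -> clock=2.
Op 4: insert b.com -> 10.0.0.4 (expiry=2+11=13). clock=2
Op 5: tick 3 -> clock=5.
Op 6: insert a.com -> 10.0.0.4 (expiry=5+11=16). clock=5
lookup a.com: present, ip=10.0.0.4 expiry=16 > clock=5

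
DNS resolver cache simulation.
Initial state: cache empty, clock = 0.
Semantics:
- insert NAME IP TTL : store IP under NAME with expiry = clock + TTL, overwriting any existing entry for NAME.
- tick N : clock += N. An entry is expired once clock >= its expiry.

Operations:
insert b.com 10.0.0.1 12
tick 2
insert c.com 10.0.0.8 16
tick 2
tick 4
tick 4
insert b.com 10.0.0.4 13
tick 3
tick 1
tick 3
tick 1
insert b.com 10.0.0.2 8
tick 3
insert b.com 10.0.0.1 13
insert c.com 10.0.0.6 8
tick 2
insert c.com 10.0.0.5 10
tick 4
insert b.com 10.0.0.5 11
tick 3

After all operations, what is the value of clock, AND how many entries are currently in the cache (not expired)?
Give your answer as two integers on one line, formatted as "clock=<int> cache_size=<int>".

Op 1: insert b.com -> 10.0.0.1 (expiry=0+12=12). clock=0
Op 2: tick 2 -> clock=2.
Op 3: insert c.com -> 10.0.0.8 (expiry=2+16=18). clock=2
Op 4: tick 2 -> clock=4.
Op 5: tick 4 -> clock=8.
Op 6: tick 4 -> clock=12. purged={b.com}
Op 7: insert b.com -> 10.0.0.4 (expiry=12+13=25). clock=12
Op 8: tick 3 -> clock=15.
Op 9: tick 1 -> clock=16.
Op 10: tick 3 -> clock=19. purged={c.com}
Op 11: tick 1 -> clock=20.
Op 12: insert b.com -> 10.0.0.2 (expiry=20+8=28). clock=20
Op 13: tick 3 -> clock=23.
Op 14: insert b.com -> 10.0.0.1 (expiry=23+13=36). clock=23
Op 15: insert c.com -> 10.0.0.6 (expiry=23+8=31). clock=23
Op 16: tick 2 -> clock=25.
Op 17: insert c.com -> 10.0.0.5 (expiry=25+10=35). clock=25
Op 18: tick 4 -> clock=29.
Op 19: insert b.com -> 10.0.0.5 (expiry=29+11=40). clock=29
Op 20: tick 3 -> clock=32.
Final clock = 32
Final cache (unexpired): {b.com,c.com} -> size=2

Answer: clock=32 cache_size=2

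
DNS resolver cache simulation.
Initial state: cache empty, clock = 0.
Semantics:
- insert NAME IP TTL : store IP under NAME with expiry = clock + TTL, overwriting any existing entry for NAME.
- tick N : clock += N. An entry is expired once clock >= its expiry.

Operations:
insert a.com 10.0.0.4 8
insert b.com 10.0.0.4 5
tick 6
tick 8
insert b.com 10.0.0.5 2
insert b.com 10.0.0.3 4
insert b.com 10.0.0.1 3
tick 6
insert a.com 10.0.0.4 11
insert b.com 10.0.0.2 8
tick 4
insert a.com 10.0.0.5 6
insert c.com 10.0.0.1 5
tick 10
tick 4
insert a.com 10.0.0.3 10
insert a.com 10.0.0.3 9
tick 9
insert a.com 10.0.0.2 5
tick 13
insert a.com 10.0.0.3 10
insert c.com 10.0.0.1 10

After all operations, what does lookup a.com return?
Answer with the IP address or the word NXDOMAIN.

Op 1: insert a.com -> 10.0.0.4 (expiry=0+8=8). clock=0
Op 2: insert b.com -> 10.0.0.4 (expiry=0+5=5). clock=0
Op 3: tick 6 -> clock=6. purged={b.com}
Op 4: tick 8 -> clock=14. purged={a.com}
Op 5: insert b.com -> 10.0.0.5 (expiry=14+2=16). clock=14
Op 6: insert b.com -> 10.0.0.3 (expiry=14+4=18). clock=14
Op 7: insert b.com -> 10.0.0.1 (expiry=14+3=17). clock=14
Op 8: tick 6 -> clock=20. purged={b.com}
Op 9: insert a.com -> 10.0.0.4 (expiry=20+11=31). clock=20
Op 10: insert b.com -> 10.0.0.2 (expiry=20+8=28). clock=20
Op 11: tick 4 -> clock=24.
Op 12: insert a.com -> 10.0.0.5 (expiry=24+6=30). clock=24
Op 13: insert c.com -> 10.0.0.1 (expiry=24+5=29). clock=24
Op 14: tick 10 -> clock=34. purged={a.com,b.com,c.com}
Op 15: tick 4 -> clock=38.
Op 16: insert a.com -> 10.0.0.3 (expiry=38+10=48). clock=38
Op 17: insert a.com -> 10.0.0.3 (expiry=38+9=47). clock=38
Op 18: tick 9 -> clock=47. purged={a.com}
Op 19: insert a.com -> 10.0.0.2 (expiry=47+5=52). clock=47
Op 20: tick 13 -> clock=60. purged={a.com}
Op 21: insert a.com -> 10.0.0.3 (expiry=60+10=70). clock=60
Op 22: insert c.com -> 10.0.0.1 (expiry=60+10=70). clock=60
lookup a.com: present, ip=10.0.0.3 expiry=70 > clock=60

Answer: 10.0.0.3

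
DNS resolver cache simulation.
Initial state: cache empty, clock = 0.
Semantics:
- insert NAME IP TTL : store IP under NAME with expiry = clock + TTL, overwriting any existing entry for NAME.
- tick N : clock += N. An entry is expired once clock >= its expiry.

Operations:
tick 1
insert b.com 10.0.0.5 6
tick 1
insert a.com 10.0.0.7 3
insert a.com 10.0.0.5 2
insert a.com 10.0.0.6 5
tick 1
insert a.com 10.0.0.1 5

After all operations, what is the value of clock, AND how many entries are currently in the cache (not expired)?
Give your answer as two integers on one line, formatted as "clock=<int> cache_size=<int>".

Op 1: tick 1 -> clock=1.
Op 2: insert b.com -> 10.0.0.5 (expiry=1+6=7). clock=1
Op 3: tick 1 -> clock=2.
Op 4: insert a.com -> 10.0.0.7 (expiry=2+3=5). clock=2
Op 5: insert a.com -> 10.0.0.5 (expiry=2+2=4). clock=2
Op 6: insert a.com -> 10.0.0.6 (expiry=2+5=7). clock=2
Op 7: tick 1 -> clock=3.
Op 8: insert a.com -> 10.0.0.1 (expiry=3+5=8). clock=3
Final clock = 3
Final cache (unexpired): {a.com,b.com} -> size=2

Answer: clock=3 cache_size=2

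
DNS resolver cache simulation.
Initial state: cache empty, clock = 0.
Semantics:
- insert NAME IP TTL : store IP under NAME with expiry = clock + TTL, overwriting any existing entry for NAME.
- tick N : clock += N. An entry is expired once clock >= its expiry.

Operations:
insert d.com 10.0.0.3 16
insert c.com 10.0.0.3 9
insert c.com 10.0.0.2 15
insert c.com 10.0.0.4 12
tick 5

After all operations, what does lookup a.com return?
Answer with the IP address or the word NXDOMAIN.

Op 1: insert d.com -> 10.0.0.3 (expiry=0+16=16). clock=0
Op 2: insert c.com -> 10.0.0.3 (expiry=0+9=9). clock=0
Op 3: insert c.com -> 10.0.0.2 (expiry=0+15=15). clock=0
Op 4: insert c.com -> 10.0.0.4 (expiry=0+12=12). clock=0
Op 5: tick 5 -> clock=5.
lookup a.com: not in cache (expired or never inserted)

Answer: NXDOMAIN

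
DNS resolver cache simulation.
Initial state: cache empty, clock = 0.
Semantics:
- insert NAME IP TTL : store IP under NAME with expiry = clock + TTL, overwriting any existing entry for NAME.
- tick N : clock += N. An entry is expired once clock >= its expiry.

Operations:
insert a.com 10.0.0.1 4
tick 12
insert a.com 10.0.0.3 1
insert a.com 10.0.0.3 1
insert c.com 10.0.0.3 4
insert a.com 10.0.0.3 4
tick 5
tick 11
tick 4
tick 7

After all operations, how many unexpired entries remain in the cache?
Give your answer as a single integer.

Answer: 0

Derivation:
Op 1: insert a.com -> 10.0.0.1 (expiry=0+4=4). clock=0
Op 2: tick 12 -> clock=12. purged={a.com}
Op 3: insert a.com -> 10.0.0.3 (expiry=12+1=13). clock=12
Op 4: insert a.com -> 10.0.0.3 (expiry=12+1=13). clock=12
Op 5: insert c.com -> 10.0.0.3 (expiry=12+4=16). clock=12
Op 6: insert a.com -> 10.0.0.3 (expiry=12+4=16). clock=12
Op 7: tick 5 -> clock=17. purged={a.com,c.com}
Op 8: tick 11 -> clock=28.
Op 9: tick 4 -> clock=32.
Op 10: tick 7 -> clock=39.
Final cache (unexpired): {} -> size=0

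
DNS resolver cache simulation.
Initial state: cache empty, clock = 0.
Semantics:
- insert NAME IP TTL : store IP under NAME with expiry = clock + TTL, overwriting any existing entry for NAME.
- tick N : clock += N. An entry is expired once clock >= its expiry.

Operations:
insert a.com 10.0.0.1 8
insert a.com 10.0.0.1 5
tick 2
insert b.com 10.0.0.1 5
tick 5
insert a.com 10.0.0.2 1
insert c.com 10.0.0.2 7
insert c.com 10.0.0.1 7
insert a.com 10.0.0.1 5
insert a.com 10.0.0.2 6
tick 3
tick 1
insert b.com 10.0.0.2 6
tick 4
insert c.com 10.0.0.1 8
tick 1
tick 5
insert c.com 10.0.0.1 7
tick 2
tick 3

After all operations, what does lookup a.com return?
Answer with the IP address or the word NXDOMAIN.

Answer: NXDOMAIN

Derivation:
Op 1: insert a.com -> 10.0.0.1 (expiry=0+8=8). clock=0
Op 2: insert a.com -> 10.0.0.1 (expiry=0+5=5). clock=0
Op 3: tick 2 -> clock=2.
Op 4: insert b.com -> 10.0.0.1 (expiry=2+5=7). clock=2
Op 5: tick 5 -> clock=7. purged={a.com,b.com}
Op 6: insert a.com -> 10.0.0.2 (expiry=7+1=8). clock=7
Op 7: insert c.com -> 10.0.0.2 (expiry=7+7=14). clock=7
Op 8: insert c.com -> 10.0.0.1 (expiry=7+7=14). clock=7
Op 9: insert a.com -> 10.0.0.1 (expiry=7+5=12). clock=7
Op 10: insert a.com -> 10.0.0.2 (expiry=7+6=13). clock=7
Op 11: tick 3 -> clock=10.
Op 12: tick 1 -> clock=11.
Op 13: insert b.com -> 10.0.0.2 (expiry=11+6=17). clock=11
Op 14: tick 4 -> clock=15. purged={a.com,c.com}
Op 15: insert c.com -> 10.0.0.1 (expiry=15+8=23). clock=15
Op 16: tick 1 -> clock=16.
Op 17: tick 5 -> clock=21. purged={b.com}
Op 18: insert c.com -> 10.0.0.1 (expiry=21+7=28). clock=21
Op 19: tick 2 -> clock=23.
Op 20: tick 3 -> clock=26.
lookup a.com: not in cache (expired or never inserted)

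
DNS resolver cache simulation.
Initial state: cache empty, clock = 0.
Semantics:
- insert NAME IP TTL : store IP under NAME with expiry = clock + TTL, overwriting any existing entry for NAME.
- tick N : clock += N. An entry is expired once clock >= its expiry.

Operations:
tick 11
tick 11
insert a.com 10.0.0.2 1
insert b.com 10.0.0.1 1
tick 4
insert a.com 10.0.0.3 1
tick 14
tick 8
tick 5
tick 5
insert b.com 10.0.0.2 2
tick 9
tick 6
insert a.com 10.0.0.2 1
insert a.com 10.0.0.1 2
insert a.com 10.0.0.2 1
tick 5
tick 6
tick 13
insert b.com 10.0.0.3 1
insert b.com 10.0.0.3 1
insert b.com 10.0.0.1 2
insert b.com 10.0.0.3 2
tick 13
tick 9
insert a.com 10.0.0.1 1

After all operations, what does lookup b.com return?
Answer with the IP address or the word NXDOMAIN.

Answer: NXDOMAIN

Derivation:
Op 1: tick 11 -> clock=11.
Op 2: tick 11 -> clock=22.
Op 3: insert a.com -> 10.0.0.2 (expiry=22+1=23). clock=22
Op 4: insert b.com -> 10.0.0.1 (expiry=22+1=23). clock=22
Op 5: tick 4 -> clock=26. purged={a.com,b.com}
Op 6: insert a.com -> 10.0.0.3 (expiry=26+1=27). clock=26
Op 7: tick 14 -> clock=40. purged={a.com}
Op 8: tick 8 -> clock=48.
Op 9: tick 5 -> clock=53.
Op 10: tick 5 -> clock=58.
Op 11: insert b.com -> 10.0.0.2 (expiry=58+2=60). clock=58
Op 12: tick 9 -> clock=67. purged={b.com}
Op 13: tick 6 -> clock=73.
Op 14: insert a.com -> 10.0.0.2 (expiry=73+1=74). clock=73
Op 15: insert a.com -> 10.0.0.1 (expiry=73+2=75). clock=73
Op 16: insert a.com -> 10.0.0.2 (expiry=73+1=74). clock=73
Op 17: tick 5 -> clock=78. purged={a.com}
Op 18: tick 6 -> clock=84.
Op 19: tick 13 -> clock=97.
Op 20: insert b.com -> 10.0.0.3 (expiry=97+1=98). clock=97
Op 21: insert b.com -> 10.0.0.3 (expiry=97+1=98). clock=97
Op 22: insert b.com -> 10.0.0.1 (expiry=97+2=99). clock=97
Op 23: insert b.com -> 10.0.0.3 (expiry=97+2=99). clock=97
Op 24: tick 13 -> clock=110. purged={b.com}
Op 25: tick 9 -> clock=119.
Op 26: insert a.com -> 10.0.0.1 (expiry=119+1=120). clock=119
lookup b.com: not in cache (expired or never inserted)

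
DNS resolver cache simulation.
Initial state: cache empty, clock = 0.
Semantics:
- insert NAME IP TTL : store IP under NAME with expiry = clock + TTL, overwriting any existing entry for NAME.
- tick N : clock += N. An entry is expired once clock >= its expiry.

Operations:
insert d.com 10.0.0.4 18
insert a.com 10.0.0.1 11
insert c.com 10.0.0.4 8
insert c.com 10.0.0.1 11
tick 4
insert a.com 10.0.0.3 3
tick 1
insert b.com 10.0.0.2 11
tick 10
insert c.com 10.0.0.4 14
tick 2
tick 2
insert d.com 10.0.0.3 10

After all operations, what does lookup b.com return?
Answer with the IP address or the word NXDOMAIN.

Answer: NXDOMAIN

Derivation:
Op 1: insert d.com -> 10.0.0.4 (expiry=0+18=18). clock=0
Op 2: insert a.com -> 10.0.0.1 (expiry=0+11=11). clock=0
Op 3: insert c.com -> 10.0.0.4 (expiry=0+8=8). clock=0
Op 4: insert c.com -> 10.0.0.1 (expiry=0+11=11). clock=0
Op 5: tick 4 -> clock=4.
Op 6: insert a.com -> 10.0.0.3 (expiry=4+3=7). clock=4
Op 7: tick 1 -> clock=5.
Op 8: insert b.com -> 10.0.0.2 (expiry=5+11=16). clock=5
Op 9: tick 10 -> clock=15. purged={a.com,c.com}
Op 10: insert c.com -> 10.0.0.4 (expiry=15+14=29). clock=15
Op 11: tick 2 -> clock=17. purged={b.com}
Op 12: tick 2 -> clock=19. purged={d.com}
Op 13: insert d.com -> 10.0.0.3 (expiry=19+10=29). clock=19
lookup b.com: not in cache (expired or never inserted)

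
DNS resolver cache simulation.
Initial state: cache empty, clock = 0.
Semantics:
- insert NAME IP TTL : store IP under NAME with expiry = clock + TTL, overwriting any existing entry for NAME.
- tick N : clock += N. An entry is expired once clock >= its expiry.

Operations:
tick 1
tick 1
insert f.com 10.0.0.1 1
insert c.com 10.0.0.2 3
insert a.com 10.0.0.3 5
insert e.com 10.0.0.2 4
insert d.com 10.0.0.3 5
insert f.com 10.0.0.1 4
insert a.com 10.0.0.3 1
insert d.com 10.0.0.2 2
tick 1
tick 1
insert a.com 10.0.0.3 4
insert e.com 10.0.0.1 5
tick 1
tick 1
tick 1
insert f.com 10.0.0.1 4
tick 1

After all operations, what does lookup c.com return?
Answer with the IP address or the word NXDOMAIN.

Answer: NXDOMAIN

Derivation:
Op 1: tick 1 -> clock=1.
Op 2: tick 1 -> clock=2.
Op 3: insert f.com -> 10.0.0.1 (expiry=2+1=3). clock=2
Op 4: insert c.com -> 10.0.0.2 (expiry=2+3=5). clock=2
Op 5: insert a.com -> 10.0.0.3 (expiry=2+5=7). clock=2
Op 6: insert e.com -> 10.0.0.2 (expiry=2+4=6). clock=2
Op 7: insert d.com -> 10.0.0.3 (expiry=2+5=7). clock=2
Op 8: insert f.com -> 10.0.0.1 (expiry=2+4=6). clock=2
Op 9: insert a.com -> 10.0.0.3 (expiry=2+1=3). clock=2
Op 10: insert d.com -> 10.0.0.2 (expiry=2+2=4). clock=2
Op 11: tick 1 -> clock=3. purged={a.com}
Op 12: tick 1 -> clock=4. purged={d.com}
Op 13: insert a.com -> 10.0.0.3 (expiry=4+4=8). clock=4
Op 14: insert e.com -> 10.0.0.1 (expiry=4+5=9). clock=4
Op 15: tick 1 -> clock=5. purged={c.com}
Op 16: tick 1 -> clock=6. purged={f.com}
Op 17: tick 1 -> clock=7.
Op 18: insert f.com -> 10.0.0.1 (expiry=7+4=11). clock=7
Op 19: tick 1 -> clock=8. purged={a.com}
lookup c.com: not in cache (expired or never inserted)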